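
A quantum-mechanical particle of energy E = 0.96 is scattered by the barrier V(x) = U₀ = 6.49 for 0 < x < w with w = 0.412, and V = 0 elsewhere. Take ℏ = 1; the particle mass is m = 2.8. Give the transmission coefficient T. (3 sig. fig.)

T = 0.0206

Since E < U₀ the interior solution is evanescent with decay constant κ = √(2m(U₀ − E))/ℏ = 5.565.
κw = 2.293, sinh(κw) = 4.900.
Matching ψ, ψ′ at both faces gives T = [1 + U₀² sinh²(κw) / (4E(U₀ − E))]⁻¹ = 1/48.63 = 0.0206.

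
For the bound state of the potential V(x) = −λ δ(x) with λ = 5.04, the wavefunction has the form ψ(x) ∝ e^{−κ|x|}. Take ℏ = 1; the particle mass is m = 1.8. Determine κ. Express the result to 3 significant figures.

κ = 9.07

Integrate −(ℏ²/2m)ψ'' − λδ(x)ψ = Eψ from −ε to +ε: the ψ'' term gives ψ'(0⁺) − ψ'(0⁻) and the δ term gives −(2mλ/ℏ²)ψ(0).
With ψ ∝ e^{−κ|x|} this yields −2κ = −2mλ/ℏ², so κ = mλ/ℏ² = 9.072.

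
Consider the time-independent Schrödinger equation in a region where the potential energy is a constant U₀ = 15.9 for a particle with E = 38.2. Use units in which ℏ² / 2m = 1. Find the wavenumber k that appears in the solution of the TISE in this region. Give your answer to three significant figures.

k = 4.72

With E > U₀ the solution is oscillatory, ψ ∝ e^{±ikx} with k = √(2m(E − U₀))/ℏ.
k = √(2 × 0.5 × 22.3) = 4.722.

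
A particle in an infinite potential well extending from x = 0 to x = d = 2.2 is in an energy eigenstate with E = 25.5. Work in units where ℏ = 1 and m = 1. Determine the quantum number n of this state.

n = 5

For an infinite well E_n = n²π²ℏ²/(2md²), so n = (d/πℏ)√(2mE).
n = (2.2/π) × √(2 × 1 × 25.5) = 5.001 → n = 5.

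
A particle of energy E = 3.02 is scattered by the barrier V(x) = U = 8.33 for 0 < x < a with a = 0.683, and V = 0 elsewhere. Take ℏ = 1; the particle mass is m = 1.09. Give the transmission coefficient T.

T = 0.0349

E < U: inside the barrier ψ ∝ e^{±κx} with κ = √(2m(U − E))/ℏ = 3.402.
κa = 2.324, sinh(κa) = 5.058.
Matching ψ, ψ′ at both faces gives T = [1 + U² sinh²(κa) / (4E(U − E))]⁻¹ = 1/28.68 = 0.0349.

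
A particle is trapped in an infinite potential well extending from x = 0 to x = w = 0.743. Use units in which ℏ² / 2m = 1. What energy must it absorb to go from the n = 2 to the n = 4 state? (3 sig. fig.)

ΔE = 215

E_n = n²π²ℏ²/(2mw²), so ΔE = (4² − 2²) π²ℏ²/(2mw²).
ΔE = 12 × π² / (2 × 0.5 × 0.743²) = 214.5.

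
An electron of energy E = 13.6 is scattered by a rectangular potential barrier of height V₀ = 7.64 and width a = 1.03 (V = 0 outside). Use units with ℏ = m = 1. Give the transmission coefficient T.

T = 0.972

Above the barrier the interior wavenumber is k₂ = √(2m(E − V₀))/ℏ = 3.453, giving phase k₂a = 3.556.
Matching at both interfaces gives T⁻¹ = 1 + V₀² sin²(k₂a) / [4E(E − V₀)] = 1.029, hence T = 0.972.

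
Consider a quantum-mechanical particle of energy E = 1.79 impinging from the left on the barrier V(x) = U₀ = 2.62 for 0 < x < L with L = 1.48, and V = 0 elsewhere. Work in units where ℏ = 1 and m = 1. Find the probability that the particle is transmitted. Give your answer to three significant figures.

T = 0.0740

E < U₀: inside the barrier ψ ∝ e^{±κx} with κ = √(2m(U₀ − E))/ℏ = 1.288.
κL = 1.907, sinh(κL) = 3.292.
Matching ψ, ψ′ at both faces gives T = [1 + U₀² sinh²(κL) / (4E(U₀ − E))]⁻¹ = 1/13.52 = 0.0740.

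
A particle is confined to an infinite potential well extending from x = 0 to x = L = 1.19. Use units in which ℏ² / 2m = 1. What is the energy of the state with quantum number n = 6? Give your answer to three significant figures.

E = 251

Requiring ψ(0) = ψ(L) = 0 quantises k = nπ/L, hence E_n = ℏ²k²/2m = n²π²ℏ²/(2mL²).
E_6 = 6² × π² / (2 × 0.5 × 1.19²) = 250.9.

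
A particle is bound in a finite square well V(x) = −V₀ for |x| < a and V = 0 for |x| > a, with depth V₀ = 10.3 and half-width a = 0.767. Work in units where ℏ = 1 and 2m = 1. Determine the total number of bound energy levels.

The dimensionless depth is z₀ = a√(2mV₀)/ℏ = 0.767 × √(10.30) = 2.462.
The even/odd transcendental equations gain one root per π/2 in z₀, giving N = 1 + ⌊2z₀/π⌋ = 1 + ⌊1.567⌋ = 2.

N = 2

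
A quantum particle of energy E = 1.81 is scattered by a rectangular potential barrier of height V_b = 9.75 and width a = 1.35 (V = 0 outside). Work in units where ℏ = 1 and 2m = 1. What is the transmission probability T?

T = 0.00120

Since E < V_b the interior solution is evanescent with decay constant κ = √(2m(V_b − E))/ℏ = 2.818.
κa = 3.804, sinh(κa) = 22.43.
The exact tunnelling result is T⁻¹ = 1 + V_b² sinh²(κa) / [4E(V_b − E)] = 833.0, so T = 0.00120.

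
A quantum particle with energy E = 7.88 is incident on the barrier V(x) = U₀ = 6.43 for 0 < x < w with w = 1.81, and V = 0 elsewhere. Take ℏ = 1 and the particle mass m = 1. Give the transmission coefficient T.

Above the barrier the interior wavenumber is k₂ = √(2m(E − U₀))/ℏ = 1.703, giving phase k₂w = 3.082.
T = [1 + U₀² sin²(k₂w) / (4E(E − U₀))]⁻¹ = 1/1.003 = 0.997.

T = 0.997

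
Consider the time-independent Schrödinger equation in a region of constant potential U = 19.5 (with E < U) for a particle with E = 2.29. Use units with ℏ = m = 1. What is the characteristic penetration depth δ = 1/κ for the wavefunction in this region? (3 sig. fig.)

δ = 0.170

Since E < U the TISE in this region is ψ'' = κ²ψ with κ = √(2m(U − E))/ℏ.
κ = √(2 × 1 × 17.21) = 5.867. The penetration depth is δ = 1/κ = 0.170.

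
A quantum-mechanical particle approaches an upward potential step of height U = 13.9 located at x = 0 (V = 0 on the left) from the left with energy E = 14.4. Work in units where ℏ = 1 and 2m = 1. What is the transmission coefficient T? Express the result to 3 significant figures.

T = 0.530

On each side the TISE gives plane waves with k = √(2m(E − V))/ℏ: k₁ = √(2·½·14.4) = 3.795, k₂ = √(2·½·0.5) = 0.7071.
Continuity of ψ and ψ′ at the step yields the reflection amplitude r = (k₁ − k₂)/(k₁ + k₂) = 0.6859; thus R = |r|² = 0.4704, T = 0.5296.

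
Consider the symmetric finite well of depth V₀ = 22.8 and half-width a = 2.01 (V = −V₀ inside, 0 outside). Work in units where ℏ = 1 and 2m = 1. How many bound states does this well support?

N = 7

The dimensionless depth is z₀ = a√(2mV₀)/ℏ = 2.01 × √(22.80) = 9.598.
A new bound state (alternating even/odd) appears each time z₀ passes a multiple of π/2, so N = ⌊2z₀/π⌋ + 1 = ⌊6.110⌋ + 1 = 7.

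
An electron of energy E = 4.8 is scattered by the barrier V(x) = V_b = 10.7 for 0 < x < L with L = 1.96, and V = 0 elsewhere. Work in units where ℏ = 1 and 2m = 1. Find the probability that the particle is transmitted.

T = 0.000290

Since E < V_b the interior solution is evanescent with decay constant κ = √(2m(V_b − E))/ℏ = 2.429.
κL = 4.761, sinh(κL) = 58.42.
Matching ψ, ψ′ at both faces gives T = [1 + V_b² sinh²(κL) / (4E(V_b − E))]⁻¹ = 1/3450 = 0.000290.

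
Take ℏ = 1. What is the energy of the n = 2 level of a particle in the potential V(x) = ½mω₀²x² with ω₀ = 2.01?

Using E_n = (n + ½)ℏω₀: E_2 = 2.5 × 2.01 = 5.025.

E = 5.03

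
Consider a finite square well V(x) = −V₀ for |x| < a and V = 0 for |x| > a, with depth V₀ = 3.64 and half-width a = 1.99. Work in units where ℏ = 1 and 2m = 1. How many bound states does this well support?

N = 3

The dimensionless depth is z₀ = a√(2mV₀)/ℏ = 1.99 × √(3.640) = 3.797.
A new bound state (alternating even/odd) appears each time z₀ passes a multiple of π/2, so N = ⌊2z₀/π⌋ + 1 = ⌊2.417⌋ + 1 = 3.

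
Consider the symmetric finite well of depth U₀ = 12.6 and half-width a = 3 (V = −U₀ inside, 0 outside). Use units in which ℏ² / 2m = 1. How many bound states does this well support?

N = 7

The dimensionless depth is z₀ = a√(2mU₀)/ℏ = 3 × √(12.60) = 10.65.
The even/odd transcendental equations gain one root per π/2 in z₀, giving N = 1 + ⌊2z₀/π⌋ = 1 + ⌊6.779⌋ = 7.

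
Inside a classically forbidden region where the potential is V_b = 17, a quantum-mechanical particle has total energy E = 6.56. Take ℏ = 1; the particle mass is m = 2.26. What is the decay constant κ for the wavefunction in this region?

Since E < V_b the TISE in this region is ψ'' = κ²ψ with κ = √(2m(V_b − E))/ℏ.
κ = √(2 × 2.26 × 10.44) = 6.869.

κ = 6.87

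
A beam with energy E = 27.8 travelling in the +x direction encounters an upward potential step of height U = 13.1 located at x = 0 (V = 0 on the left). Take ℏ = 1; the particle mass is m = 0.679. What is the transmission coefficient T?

T = 0.975

The wavenumbers are k₁ = √(2mE)/ℏ = 6.144 on the left and k₂ = √(2m(E − U))/ℏ = 4.468 on the right.
Matching ψ and ψ′ at x = 0 gives r = (k₁ − k₂)/(k₁ + k₂), so R = r² = 0.02495 and T = 1 − R = 0.9750.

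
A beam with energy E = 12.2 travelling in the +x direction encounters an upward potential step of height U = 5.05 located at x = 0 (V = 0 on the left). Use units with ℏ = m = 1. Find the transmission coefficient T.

T = 0.982

The wavenumbers are k₁ = √(2mE)/ℏ = 4.940 on the left and k₂ = √(2m(E − U))/ℏ = 3.782 on the right.
Continuity of ψ and ψ′ at the step yields the reflection amplitude r = (k₁ − k₂)/(k₁ + k₂) = 0.1328; thus R = |r|² = 0.01763, T = 0.9824.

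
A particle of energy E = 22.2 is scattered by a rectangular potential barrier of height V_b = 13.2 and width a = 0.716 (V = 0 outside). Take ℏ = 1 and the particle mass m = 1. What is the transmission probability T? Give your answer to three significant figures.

T = 0.998

E > V_b: inside the barrier k₂ = √(2m(E − V_b))/ℏ = 4.243, k₂a = 3.038.
Matching at both interfaces gives T⁻¹ = 1 + V_b² sin²(k₂a) / [4E(E − V_b)] = 1.002, hence T = 0.998.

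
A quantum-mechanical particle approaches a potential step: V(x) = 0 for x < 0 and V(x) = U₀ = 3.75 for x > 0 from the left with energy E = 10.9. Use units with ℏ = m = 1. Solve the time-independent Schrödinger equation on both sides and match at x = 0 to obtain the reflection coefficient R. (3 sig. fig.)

The wavenumbers are k₁ = √(2mE)/ℏ = 4.669 on the left and k₂ = √(2m(E − U₀))/ℏ = 3.782 on the right.
Continuity of ψ and ψ′ at the step yields the reflection amplitude r = (k₁ − k₂)/(k₁ + k₂) = 0.1050; thus R = |r|² = 0.01103, T = 0.9890.

R = 0.0110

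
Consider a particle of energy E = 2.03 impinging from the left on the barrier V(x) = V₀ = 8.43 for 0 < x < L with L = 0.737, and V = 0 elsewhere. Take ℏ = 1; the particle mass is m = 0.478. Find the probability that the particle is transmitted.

E < V₀: inside the barrier ψ ∝ e^{±κx} with κ = √(2m(V₀ − E))/ℏ = 2.474.
κL = 1.823, sinh(κL) = 3.014.
Matching ψ, ψ′ at both faces gives T = [1 + V₀² sinh²(κL) / (4E(V₀ − E))]⁻¹ = 1/13.43 = 0.0745.

T = 0.0745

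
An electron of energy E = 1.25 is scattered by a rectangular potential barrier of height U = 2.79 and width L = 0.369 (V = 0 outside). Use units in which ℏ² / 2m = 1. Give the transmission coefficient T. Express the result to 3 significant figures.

Since E < U the interior solution is evanescent with decay constant κ = √(2m(U − E))/ℏ = 1.241.
κL = 0.4579, sinh(κL) = 0.4741.
The exact tunnelling result is T⁻¹ = 1 + U² sinh²(κL) / [4E(U − E)] = 1.227, so T = 0.815.

T = 0.815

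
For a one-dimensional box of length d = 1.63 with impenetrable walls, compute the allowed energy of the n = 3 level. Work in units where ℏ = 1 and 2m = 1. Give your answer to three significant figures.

The infinite-well eigenfunctions ψ_n = √(2/d) sin(nπx/d) vanish at both walls, giving E_n = n²π²ℏ²/(2md²).
E_3 = 3² × π² / (2 × 0.5 × 1.63²) = 33.43.

E = 33.4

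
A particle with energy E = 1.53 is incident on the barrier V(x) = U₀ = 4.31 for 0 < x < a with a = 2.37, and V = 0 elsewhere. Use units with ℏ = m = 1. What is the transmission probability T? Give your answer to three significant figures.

T = 0.0000513

E < U₀: inside the barrier ψ ∝ e^{±κx} with κ = √(2m(U₀ − E))/ℏ = 2.358.
κa = 5.588, sinh(κa) = 133.6.
Matching ψ, ψ′ at both faces gives T = [1 + U₀² sinh²(κa) / (4E(U₀ − E))]⁻¹ = 1/19500 = 0.0000513.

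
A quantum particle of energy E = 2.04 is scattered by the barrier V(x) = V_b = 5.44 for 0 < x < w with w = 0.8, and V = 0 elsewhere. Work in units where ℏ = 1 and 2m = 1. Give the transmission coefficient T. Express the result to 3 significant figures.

E < V_b: inside the barrier ψ ∝ e^{±κx} with κ = √(2m(V_b − E))/ℏ = 1.844.
κw = 1.475, sinh(κw) = 2.071.
The exact tunnelling result is T⁻¹ = 1 + V_b² sinh²(κw) / [4E(V_b − E)] = 5.577, so T = 0.179.

T = 0.179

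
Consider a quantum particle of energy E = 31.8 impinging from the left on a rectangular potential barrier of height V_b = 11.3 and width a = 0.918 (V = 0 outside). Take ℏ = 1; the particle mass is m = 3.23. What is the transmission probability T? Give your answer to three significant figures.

T = 0.961

Above the barrier the interior wavenumber is k₂ = √(2m(E − V_b))/ℏ = 11.51, giving phase k₂a = 10.56.
T = [1 + V_b² sin²(k₂a) / (4E(E − V_b))]⁻¹ = 1/1.040 = 0.961.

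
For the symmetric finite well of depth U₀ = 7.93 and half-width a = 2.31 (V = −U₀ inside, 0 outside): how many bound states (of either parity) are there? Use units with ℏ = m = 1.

Define the well-strength parameter z₀ = (a/ℏ)√(2mU₀) = 2.31 × √(2·1·7.93) = 9.199.
A new bound state (alternating even/odd) appears each time z₀ passes a multiple of π/2, so N = ⌊2z₀/π⌋ + 1 = ⌊5.857⌋ + 1 = 6.

N = 6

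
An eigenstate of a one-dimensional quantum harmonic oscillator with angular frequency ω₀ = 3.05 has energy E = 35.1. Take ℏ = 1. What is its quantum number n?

E_n = ℏω₀(n + ½) ⇒ n = E/(ℏω₀) − ½ = 35.1/3.05 − 0.5 = 11.008 → n = 11.

n = 11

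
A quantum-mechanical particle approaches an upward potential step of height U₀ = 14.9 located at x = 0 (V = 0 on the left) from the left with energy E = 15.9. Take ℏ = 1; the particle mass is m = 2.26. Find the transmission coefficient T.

T = 0.641

The wavenumbers are k₁ = √(2mE)/ℏ = 8.477 on the left and k₂ = √(2m(E − U₀))/ℏ = 2.126 on the right.
Continuity of ψ and ψ′ at the step yields the reflection amplitude r = (k₁ − k₂)/(k₁ + k₂) = 0.5990; thus R = |r|² = 0.3588, T = 0.6412.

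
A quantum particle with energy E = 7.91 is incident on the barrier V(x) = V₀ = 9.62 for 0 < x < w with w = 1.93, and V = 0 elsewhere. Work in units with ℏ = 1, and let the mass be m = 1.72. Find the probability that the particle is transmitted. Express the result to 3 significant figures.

T = 0.000201

Since E < V₀ the interior solution is evanescent with decay constant κ = √(2m(V₀ − E))/ℏ = 2.425.
κw = 4.681, sinh(κw) = 53.93.
Matching ψ, ψ′ at both faces gives T = [1 + V₀² sinh²(κw) / (4E(V₀ − E))]⁻¹ = 1/4976 = 0.000201.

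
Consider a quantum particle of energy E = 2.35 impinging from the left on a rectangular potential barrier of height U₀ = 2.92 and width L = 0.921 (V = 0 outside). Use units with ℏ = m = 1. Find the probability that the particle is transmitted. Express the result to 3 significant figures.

T = 0.322

E < U₀: inside the barrier ψ ∝ e^{±κx} with κ = √(2m(U₀ − E))/ℏ = 1.068.
κL = 0.9834, sinh(κL) = 1.150.
The exact tunnelling result is T⁻¹ = 1 + U₀² sinh²(κL) / [4E(U₀ − E)] = 3.103, so T = 0.322.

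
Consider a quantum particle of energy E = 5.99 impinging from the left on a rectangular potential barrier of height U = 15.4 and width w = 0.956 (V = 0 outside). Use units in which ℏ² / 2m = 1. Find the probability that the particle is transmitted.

E < U: inside the barrier ψ ∝ e^{±κx} with κ = √(2m(U − E))/ℏ = 3.068.
κw = 2.933, sinh(κw) = 9.362.
Matching ψ, ψ′ at both faces gives T = [1 + U² sinh²(κw) / (4E(U − E))]⁻¹ = 1/93.19 = 0.0107.

T = 0.0107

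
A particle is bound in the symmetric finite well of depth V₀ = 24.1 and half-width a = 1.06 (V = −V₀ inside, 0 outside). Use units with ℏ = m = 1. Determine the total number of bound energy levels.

Define the well-strength parameter z₀ = (a/ℏ)√(2mV₀) = 1.06 × √(2·1·24.1) = 7.359.
The even/odd transcendental equations gain one root per π/2 in z₀, giving N = 1 + ⌊2z₀/π⌋ = 1 + ⌊4.685⌋ = 5.

N = 5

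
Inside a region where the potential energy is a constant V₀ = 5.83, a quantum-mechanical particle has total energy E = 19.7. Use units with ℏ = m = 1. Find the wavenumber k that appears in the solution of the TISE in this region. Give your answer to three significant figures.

k = 5.27

With E > V₀ the solution is oscillatory, ψ ∝ e^{±ikx} with k = √(2m(E − V₀))/ℏ.
k = √(2 × 1 × 13.87) = 5.267.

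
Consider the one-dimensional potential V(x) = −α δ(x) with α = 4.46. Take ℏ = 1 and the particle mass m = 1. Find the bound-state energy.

E = -9.95

For x ≠ 0 the bound state is ψ ∝ e^{−κ|x|}; integrating the TISE across the delta gives the cusp condition 2κ = 2mα/ℏ², so κ = 4.460.
Then E = −ℏ²κ²/(2m) = −mα²/(2ℏ²) = -9.946.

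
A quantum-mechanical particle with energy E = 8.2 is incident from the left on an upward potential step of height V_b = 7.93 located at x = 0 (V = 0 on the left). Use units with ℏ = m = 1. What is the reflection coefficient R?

R = 0.480

On each side the TISE gives plane waves with k = √(2m(E − V))/ℏ: k₁ = √(2·1·8.2) = 4.050, k₂ = √(2·1·0.27) = 0.7348.
Matching ψ and ψ′ at x = 0 gives r = (k₁ − k₂)/(k₁ + k₂), so R = r² = 0.4800 and T = 1 − R = 0.5200.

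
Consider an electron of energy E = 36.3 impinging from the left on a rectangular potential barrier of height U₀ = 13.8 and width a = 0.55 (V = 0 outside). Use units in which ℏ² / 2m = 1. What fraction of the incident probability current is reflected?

R = 0.0148

Above the barrier the interior wavenumber is k₂ = √(2m(E − U₀))/ℏ = 4.743, giving phase k₂a = 2.609.
T = [1 + U₀² sin²(k₂a) / (4E(E − U₀))]⁻¹ = 1/1.015 = 0.985.
R = 1 − T = 0.0148.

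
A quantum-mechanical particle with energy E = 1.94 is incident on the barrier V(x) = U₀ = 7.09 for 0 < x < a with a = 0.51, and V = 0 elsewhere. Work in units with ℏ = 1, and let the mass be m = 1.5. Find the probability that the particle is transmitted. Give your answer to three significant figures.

Since E < U₀ the interior solution is evanescent with decay constant κ = √(2m(U₀ − E))/ℏ = 3.931.
κa = 2.005, sinh(κa) = 3.644.
Matching ψ, ψ′ at both faces gives T = [1 + U₀² sinh²(κa) / (4E(U₀ − E))]⁻¹ = 1/17.71 = 0.0565.

T = 0.0565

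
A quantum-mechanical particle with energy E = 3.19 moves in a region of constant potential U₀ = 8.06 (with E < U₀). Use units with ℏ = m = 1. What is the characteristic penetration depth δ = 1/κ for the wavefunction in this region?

Since E < U₀ the TISE in this region is ψ'' = κ²ψ with κ = √(2m(U₀ − E))/ℏ.
κ = √(2 × 1 × 4.87) = 3.121. The penetration depth is δ = 1/κ = 0.320.

δ = 0.320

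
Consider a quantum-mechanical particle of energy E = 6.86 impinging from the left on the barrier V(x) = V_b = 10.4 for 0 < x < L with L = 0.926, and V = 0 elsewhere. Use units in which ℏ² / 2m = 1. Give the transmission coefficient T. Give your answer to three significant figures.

T = 0.105

Since E < V_b the interior solution is evanescent with decay constant κ = √(2m(V_b − E))/ℏ = 1.881.
κL = 1.742, sinh(κL) = 2.768.
The exact tunnelling result is T⁻¹ = 1 + V_b² sinh²(κL) / [4E(V_b − E)] = 9.528, so T = 0.105.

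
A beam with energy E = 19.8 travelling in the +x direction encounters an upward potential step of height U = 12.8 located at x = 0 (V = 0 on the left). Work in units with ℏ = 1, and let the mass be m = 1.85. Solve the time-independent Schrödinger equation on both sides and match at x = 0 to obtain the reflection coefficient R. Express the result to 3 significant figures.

R = 0.0646

The wavenumbers are k₁ = √(2mE)/ℏ = 8.559 on the left and k₂ = √(2m(E − U))/ℏ = 5.089 on the right.
Matching ψ and ψ′ at x = 0 gives r = (k₁ − k₂)/(k₁ + k₂), so R = r² = 0.06464 and T = 1 − R = 0.9354.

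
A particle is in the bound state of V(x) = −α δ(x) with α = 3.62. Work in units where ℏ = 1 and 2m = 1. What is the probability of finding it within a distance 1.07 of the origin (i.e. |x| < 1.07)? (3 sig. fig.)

The normalised bound state is ψ = √κ e^{−κ|x|} with κ = mα/ℏ² = 1.810.
P(|x| < d) = ∫_{−d}^{d} κ e^{−2κ|x|} dx = 1 − e^{−2κd} = 1 − e^{−3.873} = 0.9792.

P = 0.979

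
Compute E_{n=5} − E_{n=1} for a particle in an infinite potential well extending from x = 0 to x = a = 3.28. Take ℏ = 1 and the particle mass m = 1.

ΔE = 11.0

E_n = n²π²ℏ²/(2ma²), so ΔE = (5² − 1²) π²ℏ²/(2ma²).
ΔE = 24 × π² / (2 × 1 × 3.28²) = 11.01.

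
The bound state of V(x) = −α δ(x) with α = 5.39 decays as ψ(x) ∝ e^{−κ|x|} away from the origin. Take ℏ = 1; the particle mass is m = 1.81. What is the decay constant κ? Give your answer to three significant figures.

Integrating the TISE across x = 0 gives the cusp condition ψ'(0⁺) − ψ'(0⁻) = −(2mα/ℏ²)ψ(0).
With ψ ∝ e^{−κ|x|} this yields −2κ = −2mα/ℏ², so κ = mα/ℏ² = 9.756.

κ = 9.76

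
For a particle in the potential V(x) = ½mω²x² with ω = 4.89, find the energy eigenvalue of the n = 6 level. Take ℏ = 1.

E = 31.8

Using E_n = (n + ½)ℏω: E_6 = 6.5 × 4.89 = 31.79.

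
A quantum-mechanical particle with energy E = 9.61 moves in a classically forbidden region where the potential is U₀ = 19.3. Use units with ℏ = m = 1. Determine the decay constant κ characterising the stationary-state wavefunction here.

Since E < U₀ the TISE in this region is ψ'' = κ²ψ with κ = √(2m(U₀ − E))/ℏ.
κ = √(2 × 1 × 9.69) = 4.402.

κ = 4.40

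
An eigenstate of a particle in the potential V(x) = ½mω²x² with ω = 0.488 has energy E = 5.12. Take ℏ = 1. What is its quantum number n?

Invert E_n = (n + ½)ℏω: n = E/ℏω − ½ = 9.992, so n = 10.

n = 10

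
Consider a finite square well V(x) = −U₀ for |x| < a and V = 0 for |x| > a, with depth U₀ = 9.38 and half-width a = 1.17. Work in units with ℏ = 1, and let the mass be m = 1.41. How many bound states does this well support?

N = 4

The dimensionless depth is z₀ = a√(2mU₀)/ℏ = 1.17 × √(26.45) = 6.017.
The even/odd transcendental equations gain one root per π/2 in z₀, giving N = 1 + ⌊2z₀/π⌋ = 1 + ⌊3.831⌋ = 4.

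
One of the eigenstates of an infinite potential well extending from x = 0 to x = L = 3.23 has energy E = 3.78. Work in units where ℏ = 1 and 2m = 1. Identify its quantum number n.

n = 2

From E_n = n²π²ℏ²/(2mL²) invert to n = √(2mL²E)/(πℏ).
n = (3.23/π) × √(2 × 0.5 × 3.78) = 1.999 → n = 2.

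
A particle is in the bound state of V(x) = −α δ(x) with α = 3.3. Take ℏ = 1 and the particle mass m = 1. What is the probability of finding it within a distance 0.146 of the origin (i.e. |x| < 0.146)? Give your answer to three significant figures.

The normalised bound state is ψ = √κ e^{−κ|x|} with κ = mα/ℏ² = 3.300.
P(|x| < d) = ∫_{−d}^{d} κ e^{−2κ|x|} dx = 1 − e^{−2κd} = 1 − e^{−0.9636} = 0.6185.

P = 0.618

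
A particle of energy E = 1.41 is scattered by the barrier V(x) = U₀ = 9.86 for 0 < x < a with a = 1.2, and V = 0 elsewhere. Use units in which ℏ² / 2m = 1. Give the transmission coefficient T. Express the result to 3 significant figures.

E < U₀: inside the barrier ψ ∝ e^{±κx} with κ = √(2m(U₀ − E))/ℏ = 2.907.
κa = 3.488, sinh(κa) = 16.35.
Matching ψ, ψ′ at both faces gives T = [1 + U₀² sinh²(κa) / (4E(U₀ − E))]⁻¹ = 1/546.3 = 0.00183.

T = 0.00183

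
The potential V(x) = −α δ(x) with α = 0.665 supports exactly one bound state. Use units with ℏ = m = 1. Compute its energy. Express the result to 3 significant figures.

For x ≠ 0 the bound state is ψ ∝ e^{−κ|x|}; integrating the TISE across the delta gives the cusp condition 2κ = 2mα/ℏ², so κ = 0.6650.
Then E = −ℏ²κ²/(2m) = −mα²/(2ℏ²) = -0.2211.

E = -0.221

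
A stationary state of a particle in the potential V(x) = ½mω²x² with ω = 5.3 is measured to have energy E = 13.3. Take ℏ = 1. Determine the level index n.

n = 2

Invert E_n = (n + ½)ℏω: n = E/ℏω − ½ = 2.009, so n = 2.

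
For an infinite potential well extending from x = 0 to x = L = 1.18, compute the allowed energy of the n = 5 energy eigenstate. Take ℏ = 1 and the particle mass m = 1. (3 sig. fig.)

Requiring ψ(0) = ψ(L) = 0 quantises k = nπ/L, hence E_n = ℏ²k²/2m = n²π²ℏ²/(2mL²).
E_5 = 5² × π² / (2 × 1 × 1.18²) = 88.60.

E = 88.6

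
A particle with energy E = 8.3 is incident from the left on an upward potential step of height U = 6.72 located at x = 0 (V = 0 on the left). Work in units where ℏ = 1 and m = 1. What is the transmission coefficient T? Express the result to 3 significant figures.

On each side the TISE gives plane waves with k = √(2m(E − V))/ℏ: k₁ = √(2·1·8.3) = 4.074, k₂ = √(2·1·1.58) = 1.778.
Matching ψ and ψ′ at x = 0 gives r = (k₁ − k₂)/(k₁ + k₂), so R = r² = 0.1540 and T = 1 − R = 0.8460.

T = 0.846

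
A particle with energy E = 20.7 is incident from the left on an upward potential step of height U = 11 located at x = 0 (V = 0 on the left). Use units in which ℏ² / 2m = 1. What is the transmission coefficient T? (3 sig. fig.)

T = 0.965

The wavenumbers are k₁ = √(2mE)/ℏ = 4.550 on the left and k₂ = √(2m(E − U))/ℏ = 3.114 on the right.
Matching ψ and ψ′ at x = 0 gives r = (k₁ − k₂)/(k₁ + k₂), so R = r² = 0.03507 and T = 1 − R = 0.9649.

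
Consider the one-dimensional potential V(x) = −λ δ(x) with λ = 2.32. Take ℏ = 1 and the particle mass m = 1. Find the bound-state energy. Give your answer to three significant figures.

The bound state is ψ(x) = √κ e^{−κ|x|}. The derivative jump ψ'(0⁺) − ψ'(0⁻) = −(2mλ/ℏ²)ψ(0) fixes κ = mλ/ℏ² = 2.320.
Then E = −ℏ²κ²/(2m) = −mλ²/(2ℏ²) = -2.691.

E = -2.69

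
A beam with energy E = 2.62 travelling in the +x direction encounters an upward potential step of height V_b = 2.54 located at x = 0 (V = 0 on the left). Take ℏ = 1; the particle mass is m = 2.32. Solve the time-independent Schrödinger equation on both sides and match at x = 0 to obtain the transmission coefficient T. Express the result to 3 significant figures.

T = 0.506

The wavenumbers are k₁ = √(2mE)/ℏ = 3.487 on the left and k₂ = √(2m(E − V_b))/ℏ = 0.6093 on the right.
Matching ψ and ψ′ at x = 0 gives r = (k₁ − k₂)/(k₁ + k₂), so R = r² = 0.4935 and T = 1 − R = 0.5065.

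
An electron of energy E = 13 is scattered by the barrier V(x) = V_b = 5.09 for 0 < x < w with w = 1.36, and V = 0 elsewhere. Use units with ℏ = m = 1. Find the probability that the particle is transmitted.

T = 0.964

Above the barrier the interior wavenumber is k₂ = √(2m(E − V_b))/ℏ = 3.977, giving phase k₂w = 5.409.
Matching at both interfaces gives T⁻¹ = 1 + V_b² sin²(k₂w) / [4E(E − V_b)] = 1.037, hence T = 0.964.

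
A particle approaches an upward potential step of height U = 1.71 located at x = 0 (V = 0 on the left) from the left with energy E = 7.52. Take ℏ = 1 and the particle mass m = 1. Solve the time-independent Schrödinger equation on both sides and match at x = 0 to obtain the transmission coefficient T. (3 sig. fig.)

The wavenumbers are k₁ = √(2mE)/ℏ = 3.878 on the left and k₂ = √(2m(E − U))/ℏ = 3.409 on the right.
Continuity of ψ and ψ′ at the step yields the reflection amplitude r = (k₁ − k₂)/(k₁ + k₂) = 0.06441; thus R = |r|² = 0.004148, T = 0.9959.

T = 0.996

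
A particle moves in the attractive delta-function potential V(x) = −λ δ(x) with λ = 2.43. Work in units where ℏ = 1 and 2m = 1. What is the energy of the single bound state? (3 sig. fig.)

E = -1.48

For x ≠ 0 the bound state is ψ ∝ e^{−κ|x|}; integrating the TISE across the delta gives the cusp condition 2κ = 2mλ/ℏ², so κ = 1.215.
Then E = −ℏ²κ²/(2m) = −mλ²/(2ℏ²) = -1.476.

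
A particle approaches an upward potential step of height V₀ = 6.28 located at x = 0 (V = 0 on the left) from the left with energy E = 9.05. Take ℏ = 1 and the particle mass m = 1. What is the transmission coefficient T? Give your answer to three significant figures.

T = 0.917

On each side the TISE gives plane waves with k = √(2m(E − V))/ℏ: k₁ = √(2·1·9.05) = 4.254, k₂ = √(2·1·2.77) = 2.354.
Matching ψ and ψ′ at x = 0 gives r = (k₁ − k₂)/(k₁ + k₂), so R = r² = 0.08273 and T = 1 − R = 0.9173.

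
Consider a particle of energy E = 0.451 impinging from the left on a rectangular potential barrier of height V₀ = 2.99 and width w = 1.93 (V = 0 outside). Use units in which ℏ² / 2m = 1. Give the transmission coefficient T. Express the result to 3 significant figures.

Since E < V₀ the interior solution is evanescent with decay constant κ = √(2m(V₀ − E))/ℏ = 1.593.
κw = 3.075, sinh(κw) = 10.81.
The exact tunnelling result is T⁻¹ = 1 + V₀² sinh²(κw) / [4E(V₀ − E)] = 228.9, so T = 0.00437.

T = 0.00437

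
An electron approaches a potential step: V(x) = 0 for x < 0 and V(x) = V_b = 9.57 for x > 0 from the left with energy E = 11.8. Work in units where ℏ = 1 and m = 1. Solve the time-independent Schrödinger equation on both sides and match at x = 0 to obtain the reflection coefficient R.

R = 0.155

The wavenumbers are k₁ = √(2mE)/ℏ = 4.858 on the left and k₂ = √(2m(E − V_b))/ℏ = 2.112 on the right.
Matching ψ and ψ′ at x = 0 gives r = (k₁ − k₂)/(k₁ + k₂), so R = r² = 0.1552 and T = 1 − R = 0.8448.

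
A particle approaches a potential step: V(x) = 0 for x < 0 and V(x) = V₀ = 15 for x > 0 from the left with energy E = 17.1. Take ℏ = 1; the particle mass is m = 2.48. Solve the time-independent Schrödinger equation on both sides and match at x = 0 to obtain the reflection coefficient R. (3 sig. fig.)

R = 0.231

The wavenumbers are k₁ = √(2mE)/ℏ = 9.210 on the left and k₂ = √(2m(E − V₀))/ℏ = 3.227 on the right.
Continuity of ψ and ψ′ at the step yields the reflection amplitude r = (k₁ − k₂)/(k₁ + k₂) = 0.4810; thus R = |r|² = 0.2314, T = 0.7686.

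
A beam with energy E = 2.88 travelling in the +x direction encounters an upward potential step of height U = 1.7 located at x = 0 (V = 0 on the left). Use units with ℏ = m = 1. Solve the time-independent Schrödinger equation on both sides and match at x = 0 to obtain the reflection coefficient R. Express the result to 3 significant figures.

The wavenumbers are k₁ = √(2mE)/ℏ = 2.400 on the left and k₂ = √(2m(E − U))/ℏ = 1.536 on the right.
Continuity of ψ and ψ′ at the step yields the reflection amplitude r = (k₁ − k₂)/(k₁ + k₂) = 0.2194; thus R = |r|² = 0.04815, T = 0.9518.

R = 0.0482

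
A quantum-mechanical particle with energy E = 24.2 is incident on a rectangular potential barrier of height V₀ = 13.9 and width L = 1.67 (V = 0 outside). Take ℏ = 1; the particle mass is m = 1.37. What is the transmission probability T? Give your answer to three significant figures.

T = 0.949

E > V₀: inside the barrier k₂ = √(2m(E − V₀))/ℏ = 5.312, k₂L = 8.872.
T = [1 + V₀² sin²(k₂L) / (4E(E − V₀))]⁻¹ = 1/1.053 = 0.949.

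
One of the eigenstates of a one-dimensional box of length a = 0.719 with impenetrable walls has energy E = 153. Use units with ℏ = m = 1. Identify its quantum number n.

From E_n = n²π²ℏ²/(2ma²) invert to n = √(2ma²E)/(πℏ).
n = (0.719/π) × √(2 × 1 × 153) = 4.003 → n = 4.

n = 4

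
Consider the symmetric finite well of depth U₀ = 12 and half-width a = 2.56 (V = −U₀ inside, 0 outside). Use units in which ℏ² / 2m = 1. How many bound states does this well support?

The dimensionless depth is z₀ = a√(2mU₀)/ℏ = 2.56 × √(12.00) = 8.868.
The even/odd transcendental equations gain one root per π/2 in z₀, giving N = 1 + ⌊2z₀/π⌋ = 1 + ⌊5.646⌋ = 6.

N = 6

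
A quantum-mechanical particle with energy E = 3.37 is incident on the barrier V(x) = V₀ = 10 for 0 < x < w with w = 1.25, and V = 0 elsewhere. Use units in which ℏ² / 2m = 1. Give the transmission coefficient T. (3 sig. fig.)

T = 0.00571

E < V₀: inside the barrier ψ ∝ e^{±κx} with κ = √(2m(V₀ − E))/ℏ = 2.575.
κw = 3.219, sinh(κw) = 12.48.
Matching ψ, ψ′ at both faces gives T = [1 + V₀² sinh²(κw) / (4E(V₀ − E))]⁻¹ = 1/175.2 = 0.00571.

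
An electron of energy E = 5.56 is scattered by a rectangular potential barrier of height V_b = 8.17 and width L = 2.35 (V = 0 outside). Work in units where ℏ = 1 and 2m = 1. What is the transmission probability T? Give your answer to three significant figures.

T = 0.00175

Since E < V_b the interior solution is evanescent with decay constant κ = √(2m(V_b − E))/ℏ = 1.616.
κL = 3.797, sinh(κL) = 22.26.
The exact tunnelling result is T⁻¹ = 1 + V_b² sinh²(κL) / [4E(V_b − E)] = 570.9, so T = 0.00175.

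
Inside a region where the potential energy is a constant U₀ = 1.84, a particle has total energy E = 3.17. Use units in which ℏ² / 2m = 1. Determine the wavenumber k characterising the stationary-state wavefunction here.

k = 1.15

With E > U₀ the solution is oscillatory, ψ ∝ e^{±ikx} with k = √(2m(E − U₀))/ℏ.
k = √(2 × 0.5 × 1.33) = 1.153.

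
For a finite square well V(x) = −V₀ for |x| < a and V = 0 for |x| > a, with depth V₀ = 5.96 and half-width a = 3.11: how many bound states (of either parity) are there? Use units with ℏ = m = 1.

Define the well-strength parameter z₀ = (a/ℏ)√(2mV₀) = 3.11 × √(2·1·5.96) = 10.74.
The even/odd transcendental equations gain one root per π/2 in z₀, giving N = 1 + ⌊2z₀/π⌋ = 1 + ⌊6.836⌋ = 7.

N = 7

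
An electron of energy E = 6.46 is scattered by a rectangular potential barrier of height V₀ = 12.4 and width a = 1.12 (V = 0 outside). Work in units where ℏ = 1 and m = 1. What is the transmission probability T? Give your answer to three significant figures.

Since E < V₀ the interior solution is evanescent with decay constant κ = √(2m(V₀ − E))/ℏ = 3.447.
κa = 3.860, sinh(κa) = 23.73.
The exact tunnelling result is T⁻¹ = 1 + V₀² sinh²(κa) / [4E(V₀ − E)] = 565.1, so T = 0.00177.

T = 0.00177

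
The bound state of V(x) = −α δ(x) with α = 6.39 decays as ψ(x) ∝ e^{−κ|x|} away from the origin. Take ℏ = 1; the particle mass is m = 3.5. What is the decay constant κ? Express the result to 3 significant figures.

κ = 22.4

Integrating the TISE across x = 0 gives the cusp condition ψ'(0⁺) − ψ'(0⁻) = −(2mα/ℏ²)ψ(0).
With ψ ∝ e^{−κ|x|} this yields −2κ = −2mα/ℏ², so κ = mα/ℏ² = 22.37.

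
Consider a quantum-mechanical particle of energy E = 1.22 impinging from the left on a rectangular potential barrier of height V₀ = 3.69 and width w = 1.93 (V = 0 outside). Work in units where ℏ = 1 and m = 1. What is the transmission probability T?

E < V₀: inside the barrier ψ ∝ e^{±κx} with κ = √(2m(V₀ − E))/ℏ = 2.223.
κw = 4.290, sinh(κw) = 36.46.
The exact tunnelling result is T⁻¹ = 1 + V₀² sinh²(κw) / [4E(V₀ − E)] = 1503, so T = 0.000665.

T = 0.000665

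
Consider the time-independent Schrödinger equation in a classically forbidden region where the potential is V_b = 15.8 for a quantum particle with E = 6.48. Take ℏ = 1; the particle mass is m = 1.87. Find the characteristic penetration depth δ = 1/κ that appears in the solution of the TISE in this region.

Since E < V_b the TISE in this region is ψ'' = κ²ψ with κ = √(2m(V_b − E))/ℏ.
κ = √(2 × 1.87 × 9.32) = 5.904. The penetration depth is δ = 1/κ = 0.169.

δ = 0.169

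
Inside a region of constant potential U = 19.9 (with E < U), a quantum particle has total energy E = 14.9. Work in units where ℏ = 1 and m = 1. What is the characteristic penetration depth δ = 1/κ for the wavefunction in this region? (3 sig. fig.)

δ = 0.316

Since E < U the TISE in this region is ψ'' = κ²ψ with κ = √(2m(U − E))/ℏ.
κ = √(2 × 1 × 5) = 3.162. The penetration depth is δ = 1/κ = 0.316.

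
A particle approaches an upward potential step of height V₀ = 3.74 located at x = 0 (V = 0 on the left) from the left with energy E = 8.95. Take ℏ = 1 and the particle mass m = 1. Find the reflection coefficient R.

R = 0.0181

On each side the TISE gives plane waves with k = √(2m(E − V))/ℏ: k₁ = √(2·1·8.95) = 4.231, k₂ = √(2·1·5.21) = 3.228.
Matching ψ and ψ′ at x = 0 gives r = (k₁ − k₂)/(k₁ + k₂), so R = r² = 0.01808 and T = 1 − R = 0.9819.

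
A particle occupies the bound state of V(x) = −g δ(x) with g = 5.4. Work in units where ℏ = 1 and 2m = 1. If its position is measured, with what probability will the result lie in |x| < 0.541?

The normalised bound state is ψ = √κ e^{−κ|x|} with κ = mg/ℏ² = 2.700.
P(|x| < d) = ∫_{−d}^{d} κ e^{−2κ|x|} dx = 1 − e^{−2κd} = 1 − e^{−2.921} = 0.9461.

P = 0.946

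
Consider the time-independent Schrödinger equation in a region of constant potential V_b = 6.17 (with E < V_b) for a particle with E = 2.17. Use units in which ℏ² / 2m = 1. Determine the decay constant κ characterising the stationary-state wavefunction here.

κ = 2.00

Since E < V_b the TISE in this region is ψ'' = κ²ψ with κ = √(2m(V_b − E))/ℏ.
κ = √(2 × 0.5 × 4) = 2.000.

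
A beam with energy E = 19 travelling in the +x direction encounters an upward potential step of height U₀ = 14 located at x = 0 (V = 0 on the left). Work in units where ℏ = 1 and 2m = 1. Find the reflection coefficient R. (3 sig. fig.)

The wavenumbers are k₁ = √(2mE)/ℏ = 4.359 on the left and k₂ = √(2m(E − U₀))/ℏ = 2.236 on the right.
Continuity of ψ and ψ′ at the step yields the reflection amplitude r = (k₁ − k₂)/(k₁ + k₂) = 0.3219; thus R = |r|² = 0.1036, T = 0.8964.

R = 0.104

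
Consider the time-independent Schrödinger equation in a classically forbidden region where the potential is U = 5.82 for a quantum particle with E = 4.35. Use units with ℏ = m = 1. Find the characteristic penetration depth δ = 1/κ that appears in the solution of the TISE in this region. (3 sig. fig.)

δ = 0.583

Since E < U the TISE in this region is ψ'' = κ²ψ with κ = √(2m(U − E))/ℏ.
κ = √(2 × 1 × 1.47) = 1.715. The penetration depth is δ = 1/κ = 0.583.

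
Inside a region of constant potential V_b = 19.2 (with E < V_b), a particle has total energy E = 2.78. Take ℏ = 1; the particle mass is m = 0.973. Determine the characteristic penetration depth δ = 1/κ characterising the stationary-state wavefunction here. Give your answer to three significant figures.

Since E < V_b the TISE in this region is ψ'' = κ²ψ with κ = √(2m(V_b − E))/ℏ.
κ = √(2 × 0.973 × 16.42) = 5.653. The penetration depth is δ = 1/κ = 0.177.

δ = 0.177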